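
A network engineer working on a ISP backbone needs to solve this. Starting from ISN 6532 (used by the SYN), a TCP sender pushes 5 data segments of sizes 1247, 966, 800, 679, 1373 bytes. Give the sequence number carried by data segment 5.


The SYN occupies sequence number ISN = 6532, so the first data byte is ISN + 1 = 6533.
SEQ of data segment i = (ISN + 1) + sum of payload sizes of segments 1..i-1.
Segment 1: SEQ = 6533, payload = 1247 bytes
Segment 2: SEQ = 7780, payload = 966 bytes
Segment 3: SEQ = 8746, payload = 800 bytes
Segment 4: SEQ = 9546, payload = 679 bytes
Segment 5: SEQ = 10225, payload = 1373 bytes
SEQ of segment 5 = 6533 + 1247 + 966 + 800 + 679 = 10225

10225


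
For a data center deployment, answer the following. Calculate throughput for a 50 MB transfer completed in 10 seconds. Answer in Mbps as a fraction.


Given: file = 50 MB, time = 10 s
File in Mb = 50 * 8 = 400 Mb
Throughput = 400 / 10 Mbps
Throughput = 40 Mbps

40


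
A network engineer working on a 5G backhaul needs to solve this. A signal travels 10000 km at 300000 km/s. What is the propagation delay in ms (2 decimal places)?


Given: distance = 10000 km, speed = 300000 km/s
Delay = distance / speed = 10000 / 300000 seconds
Delay in ms = 10000 * 1000 / 300000
Delay = 33.3333 ms
Rounded to 2 dp = 33.33 ms

33.33


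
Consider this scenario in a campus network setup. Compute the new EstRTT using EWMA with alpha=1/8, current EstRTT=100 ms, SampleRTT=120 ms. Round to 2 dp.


Given: EstRTT = 100 ms, SampleRTT = 120 ms, alpha = 1/8
New EstRTT = (1 - alpha) * EstRTT + alpha * SampleRTT
(7/8) * 100 = 87.5
(1/8) * 120 = 15
New EstRTT = 87.5 + 15 = 102.5 ms -> 102.50 ms (2 dp)

102.50


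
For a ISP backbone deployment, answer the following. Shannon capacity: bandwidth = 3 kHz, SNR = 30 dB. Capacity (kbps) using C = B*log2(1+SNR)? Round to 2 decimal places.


Given: B = 3 kHz, SNR = 30 dB
SNR linear = 10^(30/10) = 1000
1 + SNR = 1001
log2(1001) = 9.9672262588
C = 3 * 1000 * 9.9672262588 = 29901.6788 bps
C = 29.901679 kbps -> 29.90 kbps (2 dp)

29.90


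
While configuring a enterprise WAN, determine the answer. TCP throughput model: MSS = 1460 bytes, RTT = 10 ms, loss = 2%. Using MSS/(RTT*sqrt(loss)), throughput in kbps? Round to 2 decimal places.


Given: MSS = 1460 bytes, RTT = 10 ms, loss = 2%
RTT in seconds = 10 / 1000 = 0.01
Loss rate = 2% = 0.02
sqrt(loss) = sqrt(0.02) = 0.141421356237
Throughput (bytes/s) = 1460 / (0.01 * 0.141421356237) = 1032375.9005
Throughput (kbps) = 1032375.9005 * 8 / 1000 = 8259.007204 -> 8259.01 kbps (2 dp)

8259.01


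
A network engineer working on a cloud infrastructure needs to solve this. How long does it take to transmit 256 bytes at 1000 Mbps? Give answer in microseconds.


Given: packet = 256 bytes, bandwidth = 1000 Mbps
Packet in bits = 256 * 8 = 2048 bits
Bandwidth = 1000 * 10^6 = 1000000000 bps
Time = 2048 / 1000000000 seconds
Time in us = 2048 * 10^6 / 1000000000 = 2.048

2.048


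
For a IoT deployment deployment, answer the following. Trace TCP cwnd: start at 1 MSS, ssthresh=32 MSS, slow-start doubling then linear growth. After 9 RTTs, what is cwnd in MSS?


RTT 0: cwnd = 1 MSS (initial)
RTT 1: cwnd = 2 MSS (slow start, doubled)
RTT 2: cwnd = 4 MSS (slow start, doubled)
RTT 3: cwnd = 8 MSS (slow start, doubled)
RTT 4: cwnd = 16 MSS (slow start, doubled)
RTT 5: cwnd = 32 MSS (slow start, doubled)
RTT 6: cwnd = 33 MSS (congestion avoidance, +1)
RTT 7: cwnd = 34 MSS (congestion avoidance, +1)
RTT 8: cwnd = 35 MSS (congestion avoidance, +1)
RTT 9: cwnd = 36 MSS (congestion avoidance, +1)

36


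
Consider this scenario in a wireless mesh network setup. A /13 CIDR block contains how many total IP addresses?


Given: CIDR prefix /13
Host bits = 32 - 13 = 19
Total addresses = 2^19 = 524288

524288


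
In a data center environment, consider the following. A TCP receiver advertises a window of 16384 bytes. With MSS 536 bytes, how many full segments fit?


Given: RWND = 16384 bytes, MSS = 536 bytes
Full segments = floor(RWND / MSS)
Full segments = floor(16384 / 536)
Full segments = floor(30.5672) = 30

30


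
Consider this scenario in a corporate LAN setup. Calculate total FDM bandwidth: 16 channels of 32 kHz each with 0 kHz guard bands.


Given: 16 channels, 32 kHz each, guard = 0 kHz
Channel bandwidth = 16 * 32 = 512 kHz
Guard bands = 15 gaps * 0 kHz = 0 kHz
Total = 512 + 0 = 512 kHz

512


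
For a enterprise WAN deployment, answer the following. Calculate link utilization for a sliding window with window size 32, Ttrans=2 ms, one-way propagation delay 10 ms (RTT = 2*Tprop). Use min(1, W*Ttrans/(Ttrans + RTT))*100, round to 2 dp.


Given: W = 32, Ttrans = 2 ms, RTT = 20 ms (= 2 * Tprop, Tprop = 10 ms)
Cycle time = Ttrans + RTT = 2 + 20 = 22 ms (first packet sent until its ACK returns)
W * Ttrans = 32 * 2 = 64 ms of sending per cycle
W * Ttrans / (Ttrans + RTT) = 64 / 22 = 2.909091
U = min(1, 2.909091) = 1.000000
U% = 100.00%

100.00


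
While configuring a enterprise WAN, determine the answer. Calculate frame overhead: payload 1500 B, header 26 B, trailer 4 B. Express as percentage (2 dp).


Given: payload = 1500 B, header = 26 B, trailer = 4 B
Overhead bytes = header + trailer = 26 + 4 = 30
Total frame = payload + overhead = 1500 + 30 = 1530
Overhead % = 30 / 1530 * 100 = 1.9608% -> 1.96% (2 dp)

1.96


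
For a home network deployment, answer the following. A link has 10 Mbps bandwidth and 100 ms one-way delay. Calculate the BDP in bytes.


Given: bandwidth = 10 Mbps, delay = 100 ms
BDP in bits = 10 * 10^6 * 100 / 1000
BDP in bits = 1000000
BDP in bytes = 1000000 / 8 = 125000

125000


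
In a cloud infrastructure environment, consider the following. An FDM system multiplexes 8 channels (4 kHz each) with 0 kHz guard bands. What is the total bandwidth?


Given: 8 channels, 4 kHz each, guard = 0 kHz
Channel bandwidth = 8 * 4 = 32 kHz
Guard bands = 7 gaps * 0 kHz = 0 kHz
Total = 32 + 0 = 32 kHz

32


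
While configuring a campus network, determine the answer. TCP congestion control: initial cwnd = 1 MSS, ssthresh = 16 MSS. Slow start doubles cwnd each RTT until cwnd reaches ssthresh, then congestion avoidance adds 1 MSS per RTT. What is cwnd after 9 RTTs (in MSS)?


RTT 0: cwnd = 1 MSS (initial)
RTT 1: cwnd = 2 MSS (slow start, doubled)
RTT 2: cwnd = 4 MSS (slow start, doubled)
RTT 3: cwnd = 8 MSS (slow start, doubled)
RTT 4: cwnd = 16 MSS (slow start, doubled)
RTT 5: cwnd = 17 MSS (congestion avoidance, +1)
RTT 6: cwnd = 18 MSS (congestion avoidance, +1)
RTT 7: cwnd = 19 MSS (congestion avoidance, +1)
RTT 8: cwnd = 20 MSS (congestion avoidance, +1)
RTT 9: cwnd = 21 MSS (congestion avoidance, +1)

21


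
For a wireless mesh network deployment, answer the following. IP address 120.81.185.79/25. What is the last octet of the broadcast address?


Given: IP = 120.81.185.79, prefix = /25
Host bits = 32 - 25 = 7
Network last octet = 79 AND mask = 0
Host part size = 2^7 - 1 = 127
Broadcast last octet = 0 OR 127 = 127

127


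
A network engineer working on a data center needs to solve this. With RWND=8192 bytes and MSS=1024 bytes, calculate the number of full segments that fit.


Given: RWND = 8192 bytes, MSS = 1024 bytes
Full segments = floor(RWND / MSS)
Full segments = floor(8192 / 1024)
Full segments = floor(8.0) = 8

8


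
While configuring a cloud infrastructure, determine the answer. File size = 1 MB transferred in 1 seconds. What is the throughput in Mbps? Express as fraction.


Given: file = 1 MB, time = 1 s
File in Mb = 1 * 8 = 8 Mb
Throughput = 8 / 1 Mbps
Throughput = 8 Mbps

8


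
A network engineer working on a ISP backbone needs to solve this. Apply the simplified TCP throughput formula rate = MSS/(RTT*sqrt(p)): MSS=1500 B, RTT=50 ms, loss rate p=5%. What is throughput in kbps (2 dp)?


Given: MSS = 1500 bytes, RTT = 50 ms, loss = 5%
RTT in seconds = 50 / 1000 = 0.05
Loss rate = 5% = 0.05
sqrt(loss) = sqrt(0.05) = 0.223606797750
Throughput (bytes/s) = 1500 / (0.05 * 0.223606797750) = 134164.0786
Throughput (kbps) = 134164.0786 * 8 / 1000 = 1073.312629 -> 1073.31 kbps (2 dp)

1073.31


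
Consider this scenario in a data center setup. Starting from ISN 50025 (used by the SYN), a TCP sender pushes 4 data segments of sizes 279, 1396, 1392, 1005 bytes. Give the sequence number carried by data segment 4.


The SYN occupies sequence number ISN = 50025, so the first data byte is ISN + 1 = 50026.
SEQ of data segment i = (ISN + 1) + sum of payload sizes of segments 1..i-1.
Segment 1: SEQ = 50026, payload = 279 bytes
Segment 2: SEQ = 50305, payload = 1396 bytes
Segment 3: SEQ = 51701, payload = 1392 bytes
Segment 4: SEQ = 53093, payload = 1005 bytes
SEQ of segment 4 = 50026 + 279 + 1396 + 1392 = 53093

53093


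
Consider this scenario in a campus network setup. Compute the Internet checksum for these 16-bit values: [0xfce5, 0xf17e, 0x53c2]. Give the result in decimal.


Given words: [0xfce5, 0xf17e, 0x53c2]
Step 1: Sum all words
Raw sum = 64741 + 61822 + 21442 = 148005
Step 2: Fold carry: (16933 + 2) = 16935
One's complement = ~16935 & 0xFFFF = 48600

48600


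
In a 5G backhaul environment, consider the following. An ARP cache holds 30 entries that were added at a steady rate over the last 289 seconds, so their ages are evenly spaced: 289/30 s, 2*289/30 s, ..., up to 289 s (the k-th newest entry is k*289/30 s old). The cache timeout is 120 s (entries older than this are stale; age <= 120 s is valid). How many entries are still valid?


Ages are k * 289/30 s for k = 1..30 (spacing = 9.6333 s).
Entry k is valid iff k * 289/30 <= 120 iff k <= 30 * 120 / 289 = 12.4567
n_valid = floor(12.4567) = 12
(n_stale = 30 - 12 = 18)

12


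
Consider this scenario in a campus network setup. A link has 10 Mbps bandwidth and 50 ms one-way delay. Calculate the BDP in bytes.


Given: bandwidth = 10 Mbps, delay = 50 ms
BDP in bits = 10 * 10^6 * 50 / 1000
BDP in bits = 500000
BDP in bytes = 500000 / 8 = 62500

62500


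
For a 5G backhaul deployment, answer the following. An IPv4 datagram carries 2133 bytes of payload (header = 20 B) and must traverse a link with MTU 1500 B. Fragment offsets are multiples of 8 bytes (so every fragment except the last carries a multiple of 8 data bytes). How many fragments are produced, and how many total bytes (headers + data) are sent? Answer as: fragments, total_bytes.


Max data per non-final fragment = floor((MTU - header)/8)*8 = floor((1500 - 20)/8)*8 = floor(1480/8)*8 = 1480 B
Final fragment needs no 8-byte alignment: it can carry up to MTU - header = 1480 B
Non-final fragments needed = ceil((payload - 1480) / 1480) = ceil(653/1480) = ceil(0.4412) = 1
Number of fragments = 1 + 1 = 2
Fragment sizes (data): 1 * 1480 B + 653 B (last, 653 <= 1480 OK)
Total bytes sent = payload + n_frags * header = 2133 + 2*20 = 2133 + 40 = 2173 B

2, 2173


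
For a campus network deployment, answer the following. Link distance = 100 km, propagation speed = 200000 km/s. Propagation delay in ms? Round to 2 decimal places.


Given: distance = 100 km, speed = 200000 km/s
Delay = distance / speed = 100 / 200000 seconds
Delay in ms = 100 * 1000 / 200000
Delay = 0.5000 ms
Rounded to 2 dp = 0.50 ms

0.50


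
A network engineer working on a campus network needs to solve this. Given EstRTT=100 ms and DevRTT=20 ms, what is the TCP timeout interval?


Given: EstRTT = 100 ms, DevRTT = 20 ms
Timeout = EstRTT + 4 * DevRTT
4 * DevRTT = 4 * 20 = 80
Timeout = 100 + 80 = 180 ms

180


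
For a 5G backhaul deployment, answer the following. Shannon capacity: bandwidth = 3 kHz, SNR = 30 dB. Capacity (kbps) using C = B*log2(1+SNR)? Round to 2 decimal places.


Given: B = 3 kHz, SNR = 30 dB
SNR linear = 10^(30/10) = 1000
1 + SNR = 1001
log2(1001) = 9.9672262588
C = 3 * 1000 * 9.9672262588 = 29901.6788 bps
C = 29.901679 kbps -> 29.90 kbps (2 dp)

29.90


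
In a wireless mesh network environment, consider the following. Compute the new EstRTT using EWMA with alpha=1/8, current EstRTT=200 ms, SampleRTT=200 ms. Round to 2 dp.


Given: EstRTT = 200 ms, SampleRTT = 200 ms, alpha = 1/8
New EstRTT = (1 - alpha) * EstRTT + alpha * SampleRTT
(7/8) * 200 = 175
(1/8) * 200 = 25
New EstRTT = 175 + 25 = 200 ms -> 200.00 ms (2 dp)

200.00


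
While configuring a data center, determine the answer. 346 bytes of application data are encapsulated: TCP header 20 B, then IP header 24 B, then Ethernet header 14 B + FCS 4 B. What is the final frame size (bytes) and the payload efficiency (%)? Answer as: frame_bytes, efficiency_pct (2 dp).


TCP segment = 346 + 20 = 366 B
IP packet = 366 + 24 = 390 B
Ethernet frame = 390 + 14 + 4 = 408 B
Efficiency = app / frame = 346 / 408 = 0.848039 = 84.8039% -> 84.80% (2 dp)

408, 84.80


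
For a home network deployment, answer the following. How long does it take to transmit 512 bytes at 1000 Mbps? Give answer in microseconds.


Given: packet = 512 bytes, bandwidth = 1000 Mbps
Packet in bits = 512 * 8 = 4096 bits
Bandwidth = 1000 * 10^6 = 1000000000 bps
Time = 4096 / 1000000000 seconds
Time in us = 4096 * 10^6 / 1000000000 = 4.096

4.096


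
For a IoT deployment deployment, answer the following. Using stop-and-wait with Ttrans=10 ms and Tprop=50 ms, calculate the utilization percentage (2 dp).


Given: Ttrans = 10 ms, Tprop = 50 ms
RTT = 2 * Tprop = 2 * 50 = 100 ms
U = Ttrans / (Ttrans + RTT)
U = 10 / (10 + 100)
U = 10 / 110 = 0.090909
U% = 9.09%

9.09


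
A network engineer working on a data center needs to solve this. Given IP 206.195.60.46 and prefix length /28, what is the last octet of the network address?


Given: IP = 206.195.60.46, prefix = /28
Subnet mask = 255.255.255.240
Last octet of IP: 46
Last octet of mask: 240
Network last octet = 46 AND 240 = 32

32


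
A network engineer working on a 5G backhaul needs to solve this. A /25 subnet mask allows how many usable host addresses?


Given: subnet mask /25
Host bits = 32 - 25 = 7
Total addresses = 2^7 = 128
Usable hosts = 128 - 2 (network + broadcast) = 126

126


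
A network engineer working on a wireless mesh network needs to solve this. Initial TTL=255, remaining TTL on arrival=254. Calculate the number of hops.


Given: initial TTL = 255, received TTL = 254
Hops = initial TTL - received TTL
Hops = 255 - 254 = 1

1


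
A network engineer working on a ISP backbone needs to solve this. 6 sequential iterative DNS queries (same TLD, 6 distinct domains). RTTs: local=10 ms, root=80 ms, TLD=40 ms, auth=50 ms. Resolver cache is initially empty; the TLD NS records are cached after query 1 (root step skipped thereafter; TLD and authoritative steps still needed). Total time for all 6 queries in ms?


Lookup 1 (cold cache): local + root + TLD + auth = 10 + 80 + 40 + 50 = 180 ms
Lookups 2..6 (TLD NS cached -> skip root; new domain -> still ask TLD and auth): local + TLD + auth = 10 + 40 + 50 = 100 ms each
Remaining 5 lookups: 5 * 100 = 500 ms
Total = 180 + 500 = 680 ms

680


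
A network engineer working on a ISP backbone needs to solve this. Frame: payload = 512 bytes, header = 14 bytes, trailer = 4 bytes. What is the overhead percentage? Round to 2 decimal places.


Given: payload = 512 B, header = 14 B, trailer = 4 B
Overhead bytes = header + trailer = 14 + 4 = 18
Total frame = payload + overhead = 512 + 18 = 530
Overhead % = 18 / 530 * 100 = 3.3962% -> 3.40% (2 dp)

3.40


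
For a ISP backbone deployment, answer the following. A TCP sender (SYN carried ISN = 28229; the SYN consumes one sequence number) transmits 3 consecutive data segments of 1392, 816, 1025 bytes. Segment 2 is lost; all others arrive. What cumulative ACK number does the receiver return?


SYN uses sequence number 28229; first data byte = ISN + 1 = 28230.
Segment 1: SEQ = 28230, len = 1392 B, covers [28230, 29621]
Segment 2: SEQ = 29622, len = 816 B, covers [29622, 30437] [LOST]
Segment 3: SEQ = 30438, len = 1025 B, covers [30438, 31462]
In-order data received: bytes [28230, 29621] (segments 1..1).
Segment 2 missing -> gap begins at byte 29622; later segments buffered out of order.
Cumulative ACK = next expected in-order byte = 28230 + 1392 = 29622

29622


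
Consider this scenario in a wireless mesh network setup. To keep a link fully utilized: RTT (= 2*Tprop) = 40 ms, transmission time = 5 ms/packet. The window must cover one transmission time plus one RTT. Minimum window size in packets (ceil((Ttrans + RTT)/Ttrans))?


Given: Ttrans = 5 ms, RTT = 40 ms (= 2 * Tprop, Tprop = 20 ms)
Time until first ACK returns = Ttrans + RTT = 5 + 40 = 45 ms
Need W * Ttrans >= Ttrans + RTT  ->  W >= (Ttrans + RTT) / Ttrans
(Ttrans + RTT) / Ttrans = 45 / 5 = 9
W_min = ceil(9) = 9

9


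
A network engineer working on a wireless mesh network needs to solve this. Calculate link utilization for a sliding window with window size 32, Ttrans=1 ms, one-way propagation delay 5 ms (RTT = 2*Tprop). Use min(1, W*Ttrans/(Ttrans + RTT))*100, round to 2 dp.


Given: W = 32, Ttrans = 1 ms, RTT = 10 ms (= 2 * Tprop, Tprop = 5 ms)
Cycle time = Ttrans + RTT = 1 + 10 = 11 ms (first packet sent until its ACK returns)
W * Ttrans = 32 * 1 = 32 ms of sending per cycle
W * Ttrans / (Ttrans + RTT) = 32 / 11 = 2.909091
U = min(1, 2.909091) = 1.000000
U% = 100.00%

100.00


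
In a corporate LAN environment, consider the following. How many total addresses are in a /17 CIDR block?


Given: CIDR prefix /17
Host bits = 32 - 17 = 15
Total addresses = 2^15 = 32768

32768


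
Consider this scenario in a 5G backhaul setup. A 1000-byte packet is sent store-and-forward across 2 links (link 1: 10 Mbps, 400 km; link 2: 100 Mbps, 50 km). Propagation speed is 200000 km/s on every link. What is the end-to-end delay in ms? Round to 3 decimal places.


Packet = 1000 bytes = 8000 bits. Store-and-forward: sum (t_trans + t_prop) per link.
Link 1: t_trans = 8000/(10*10^6) s = 0.8000 ms; t_prop = 400/200000 s = 2.0000 ms; subtotal = 2.8000 ms
Link 2: t_trans = 8000/(100*10^6) s = 0.0800 ms; t_prop = 50/200000 s = 0.2500 ms; subtotal = 0.3300 ms
End-to-end = 2.8000 + 0.3300 = 3.1300 ms -> 3.130 ms (3 dp)

3.130


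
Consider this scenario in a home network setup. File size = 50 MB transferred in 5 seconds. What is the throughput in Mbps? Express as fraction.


Given: file = 50 MB, time = 5 s
File in Mb = 50 * 8 = 400 Mb
Throughput = 400 / 5 Mbps
Throughput = 80 Mbps

80


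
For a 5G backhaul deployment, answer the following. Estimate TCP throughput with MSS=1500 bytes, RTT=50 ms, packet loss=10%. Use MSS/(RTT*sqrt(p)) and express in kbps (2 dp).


Given: MSS = 1500 bytes, RTT = 50 ms, loss = 10%
RTT in seconds = 50 / 1000 = 0.05
Loss rate = 10% = 0.1
sqrt(loss) = sqrt(0.1) = 0.316227766017
Throughput (bytes/s) = 1500 / (0.05 * 0.316227766017) = 94868.3298
Throughput (kbps) = 94868.3298 * 8 / 1000 = 758.946638 -> 758.95 kbps (2 dp)

758.95


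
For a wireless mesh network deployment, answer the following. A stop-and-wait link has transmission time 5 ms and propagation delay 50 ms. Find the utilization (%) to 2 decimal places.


Given: Ttrans = 5 ms, Tprop = 50 ms
RTT = 2 * Tprop = 2 * 50 = 100 ms
U = Ttrans / (Ttrans + RTT)
U = 5 / (5 + 100)
U = 5 / 105 = 0.047619
U% = 4.76%

4.76


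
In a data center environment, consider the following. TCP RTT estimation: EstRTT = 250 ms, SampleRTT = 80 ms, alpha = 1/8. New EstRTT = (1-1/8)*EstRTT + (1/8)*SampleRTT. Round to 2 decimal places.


Given: EstRTT = 250 ms, SampleRTT = 80 ms, alpha = 1/8
New EstRTT = (1 - alpha) * EstRTT + alpha * SampleRTT
(7/8) * 250 = 218.75
(1/8) * 80 = 10
New EstRTT = 218.75 + 10 = 228.75 ms -> 228.75 ms (2 dp)

228.75


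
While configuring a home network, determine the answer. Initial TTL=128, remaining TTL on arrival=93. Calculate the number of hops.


Given: initial TTL = 128, received TTL = 93
Hops = initial TTL - received TTL
Hops = 128 - 93 = 35

35


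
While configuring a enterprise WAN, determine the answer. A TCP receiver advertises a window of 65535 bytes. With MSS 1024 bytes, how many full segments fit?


Given: RWND = 65535 bytes, MSS = 1024 bytes
Full segments = floor(RWND / MSS)
Full segments = floor(65535 / 1024)
Full segments = floor(63.999) = 63

63


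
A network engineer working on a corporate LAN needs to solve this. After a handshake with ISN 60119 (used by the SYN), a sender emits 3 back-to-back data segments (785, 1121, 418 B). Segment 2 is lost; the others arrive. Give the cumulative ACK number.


SYN uses sequence number 60119; first data byte = ISN + 1 = 60120.
Segment 1: SEQ = 60120, len = 785 B, covers [60120, 60904]
Segment 2: SEQ = 60905, len = 1121 B, covers [60905, 62025] [LOST]
Segment 3: SEQ = 62026, len = 418 B, covers [62026, 62443]
In-order data received: bytes [60120, 60904] (segments 1..1).
Segment 2 missing -> gap begins at byte 60905; later segments buffered out of order.
Cumulative ACK = next expected in-order byte = 60120 + 785 = 60905

60905


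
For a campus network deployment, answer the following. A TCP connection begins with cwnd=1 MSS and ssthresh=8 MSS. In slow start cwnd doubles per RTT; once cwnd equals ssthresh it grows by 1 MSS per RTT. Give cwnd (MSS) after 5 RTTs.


RTT 0: cwnd = 1 MSS (initial)
RTT 1: cwnd = 2 MSS (slow start, doubled)
RTT 2: cwnd = 4 MSS (slow start, doubled)
RTT 3: cwnd = 8 MSS (slow start, doubled)
RTT 4: cwnd = 9 MSS (congestion avoidance, +1)
RTT 5: cwnd = 10 MSS (congestion avoidance, +1)

10


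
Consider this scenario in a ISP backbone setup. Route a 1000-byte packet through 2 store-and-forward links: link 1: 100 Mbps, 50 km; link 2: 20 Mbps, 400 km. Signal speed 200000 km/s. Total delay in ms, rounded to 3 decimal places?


Packet = 1000 bytes = 8000 bits. Store-and-forward: sum (t_trans + t_prop) per link.
Link 1: t_trans = 8000/(100*10^6) s = 0.0800 ms; t_prop = 50/200000 s = 0.2500 ms; subtotal = 0.3300 ms
Link 2: t_trans = 8000/(20*10^6) s = 0.4000 ms; t_prop = 400/200000 s = 2.0000 ms; subtotal = 2.4000 ms
End-to-end = 0.3300 + 2.4000 = 2.7300 ms -> 2.730 ms (3 dp)

2.730


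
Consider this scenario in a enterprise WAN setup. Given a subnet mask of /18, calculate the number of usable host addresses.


Given: subnet mask /18
Host bits = 32 - 18 = 14
Total addresses = 2^14 = 16384
Usable hosts = 16384 - 2 (network + broadcast) = 16382

16382


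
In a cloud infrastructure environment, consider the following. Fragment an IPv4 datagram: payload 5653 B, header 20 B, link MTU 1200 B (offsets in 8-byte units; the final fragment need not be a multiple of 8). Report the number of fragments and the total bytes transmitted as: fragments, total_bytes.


Max data per non-final fragment = floor((MTU - header)/8)*8 = floor((1200 - 20)/8)*8 = floor(1180/8)*8 = 1176 B
Final fragment needs no 8-byte alignment: it can carry up to MTU - header = 1180 B
Non-final fragments needed = ceil((payload - 1180) / 1176) = ceil(4473/1176) = ceil(3.8036) = 4
Number of fragments = 4 + 1 = 5
Fragment sizes (data): 4 * 1176 B + 949 B (last, 949 <= 1180 OK)
Total bytes sent = payload + n_frags * header = 5653 + 5*20 = 5653 + 100 = 5753 B

5, 5753


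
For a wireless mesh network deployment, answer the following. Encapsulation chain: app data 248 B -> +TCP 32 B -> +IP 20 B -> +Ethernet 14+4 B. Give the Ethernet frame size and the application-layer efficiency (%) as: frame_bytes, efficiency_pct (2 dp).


TCP segment = 248 + 32 = 280 B
IP packet = 280 + 20 = 300 B
Ethernet frame = 300 + 14 + 4 = 318 B
Efficiency = app / frame = 248 / 318 = 0.779874 = 77.9874% -> 77.99% (2 dp)

318, 77.99


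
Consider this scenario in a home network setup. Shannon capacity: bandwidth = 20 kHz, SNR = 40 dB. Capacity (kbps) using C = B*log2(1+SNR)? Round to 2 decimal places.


Given: B = 20 kHz, SNR = 40 dB
SNR linear = 10^(40/10) = 10000
1 + SNR = 10001
log2(10001) = 13.2878566418
C = 20 * 1000 * 13.2878566418 = 265757.1328 bps
C = 265.757133 kbps -> 265.76 kbps (2 dp)

265.76


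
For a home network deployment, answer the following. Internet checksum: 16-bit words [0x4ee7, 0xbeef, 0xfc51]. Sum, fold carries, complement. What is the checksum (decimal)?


Given words: [0x4ee7, 0xbeef, 0xfc51]
Step 1: Sum all words
Raw sum = 20199 + 48879 + 64593 = 133671
Step 2: Fold carry: (2599 + 2) = 2601
One's complement = ~2601 & 0xFFFF = 62934

62934


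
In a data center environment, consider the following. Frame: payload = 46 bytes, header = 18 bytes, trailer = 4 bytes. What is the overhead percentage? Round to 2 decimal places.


Given: payload = 46 B, header = 18 B, trailer = 4 B
Overhead bytes = header + trailer = 18 + 4 = 22
Total frame = payload + overhead = 46 + 22 = 68
Overhead % = 22 / 68 * 100 = 32.3529% -> 32.35% (2 dp)

32.35


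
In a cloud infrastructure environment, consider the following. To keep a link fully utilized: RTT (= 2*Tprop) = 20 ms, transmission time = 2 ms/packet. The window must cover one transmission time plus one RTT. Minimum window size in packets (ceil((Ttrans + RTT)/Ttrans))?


Given: Ttrans = 2 ms, RTT = 20 ms (= 2 * Tprop, Tprop = 10 ms)
Time until first ACK returns = Ttrans + RTT = 2 + 20 = 22 ms
Need W * Ttrans >= Ttrans + RTT  ->  W >= (Ttrans + RTT) / Ttrans
(Ttrans + RTT) / Ttrans = 22 / 2 = 11
W_min = ceil(11) = 11

11


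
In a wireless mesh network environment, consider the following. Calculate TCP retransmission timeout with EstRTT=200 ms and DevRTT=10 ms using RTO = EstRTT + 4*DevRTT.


Given: EstRTT = 200 ms, DevRTT = 10 ms
Timeout = EstRTT + 4 * DevRTT
4 * DevRTT = 4 * 10 = 40
Timeout = 200 + 40 = 240 ms

240


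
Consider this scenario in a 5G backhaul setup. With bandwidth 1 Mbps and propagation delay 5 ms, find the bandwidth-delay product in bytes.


Given: bandwidth = 1 Mbps, delay = 5 ms
BDP in bits = 1 * 10^6 * 5 / 1000
BDP in bits = 5000
BDP in bytes = 5000 / 8 = 625

625


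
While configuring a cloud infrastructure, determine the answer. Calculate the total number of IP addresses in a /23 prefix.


Given: CIDR prefix /23
Host bits = 32 - 23 = 9
Total addresses = 2^9 = 512

512


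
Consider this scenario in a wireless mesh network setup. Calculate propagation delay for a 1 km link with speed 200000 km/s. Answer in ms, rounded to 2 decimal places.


Given: distance = 1 km, speed = 200000 km/s
Delay = distance / speed = 1 / 200000 seconds
Delay in ms = 1 * 1000 / 200000
Delay = 0.0050 ms
Rounded to 2 dp = 0.01 ms

0.01


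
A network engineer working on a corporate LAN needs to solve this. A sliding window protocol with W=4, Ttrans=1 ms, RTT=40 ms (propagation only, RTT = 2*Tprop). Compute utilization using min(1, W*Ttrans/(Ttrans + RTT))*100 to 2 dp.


Given: W = 4, Ttrans = 1 ms, RTT = 40 ms (= 2 * Tprop, Tprop = 20 ms)
Cycle time = Ttrans + RTT = 1 + 40 = 41 ms (first packet sent until its ACK returns)
W * Ttrans = 4 * 1 = 4 ms of sending per cycle
W * Ttrans / (Ttrans + RTT) = 4 / 41 = 0.097561
U = min(1, 0.097561) = 0.097561
U% = 9.76%

9.76


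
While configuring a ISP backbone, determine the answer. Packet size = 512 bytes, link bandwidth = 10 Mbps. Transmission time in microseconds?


Given: packet = 512 bytes, bandwidth = 10 Mbps
Packet in bits = 512 * 8 = 4096 bits
Bandwidth = 10 * 10^6 = 10000000 bps
Time = 4096 / 10000000 seconds
Time in us = 4096 * 10^6 / 10000000 = 409.6

409.6


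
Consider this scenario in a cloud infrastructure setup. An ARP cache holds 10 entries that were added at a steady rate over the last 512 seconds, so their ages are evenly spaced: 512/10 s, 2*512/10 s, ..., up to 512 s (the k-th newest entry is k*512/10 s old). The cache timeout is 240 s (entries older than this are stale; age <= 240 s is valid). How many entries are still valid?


Ages are k * 512/10 s for k = 1..10 (spacing = 51.2000 s).
Entry k is valid iff k * 512/10 <= 240 iff k <= 10 * 240 / 512 = 4.6875
n_valid = floor(4.6875) = 4
(n_stale = 10 - 4 = 6)

4


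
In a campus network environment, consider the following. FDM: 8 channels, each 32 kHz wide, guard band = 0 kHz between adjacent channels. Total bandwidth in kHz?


Given: 8 channels, 32 kHz each, guard = 0 kHz
Channel bandwidth = 8 * 32 = 256 kHz
Guard bands = 7 gaps * 0 kHz = 0 kHz
Total = 256 + 0 = 256 kHz

256


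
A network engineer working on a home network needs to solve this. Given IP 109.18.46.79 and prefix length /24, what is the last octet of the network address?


Given: IP = 109.18.46.79, prefix = /24
Subnet mask = 255.255.255.0
Last octet of IP: 79
Last octet of mask: 0
Network last octet = 79 AND 0 = 0

0


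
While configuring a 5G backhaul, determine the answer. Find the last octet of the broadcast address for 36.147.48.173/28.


Given: IP = 36.147.48.173, prefix = /28
Host bits = 32 - 28 = 4
Network last octet = 173 AND mask = 160
Host part size = 2^4 - 1 = 15
Broadcast last octet = 160 OR 15 = 175

175


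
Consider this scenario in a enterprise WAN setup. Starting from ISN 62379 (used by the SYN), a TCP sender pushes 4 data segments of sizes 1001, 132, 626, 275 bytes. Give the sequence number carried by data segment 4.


The SYN occupies sequence number ISN = 62379, so the first data byte is ISN + 1 = 62380.
SEQ of data segment i = (ISN + 1) + sum of payload sizes of segments 1..i-1.
Segment 1: SEQ = 62380, payload = 1001 bytes
Segment 2: SEQ = 63381, payload = 132 bytes
Segment 3: SEQ = 63513, payload = 626 bytes
Segment 4: SEQ = 64139, payload = 275 bytes
SEQ of segment 4 = 62380 + 1001 + 132 + 626 = 64139

64139


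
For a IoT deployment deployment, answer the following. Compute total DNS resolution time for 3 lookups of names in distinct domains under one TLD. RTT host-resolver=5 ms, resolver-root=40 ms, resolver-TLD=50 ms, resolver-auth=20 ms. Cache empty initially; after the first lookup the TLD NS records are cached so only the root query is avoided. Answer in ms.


Lookup 1 (cold cache): local + root + TLD + auth = 5 + 40 + 50 + 20 = 115 ms
Lookups 2..3 (TLD NS cached -> skip root; new domain -> still ask TLD and auth): local + TLD + auth = 5 + 50 + 20 = 75 ms each
Remaining 2 lookups: 2 * 75 = 150 ms
Total = 115 + 150 = 265 ms

265


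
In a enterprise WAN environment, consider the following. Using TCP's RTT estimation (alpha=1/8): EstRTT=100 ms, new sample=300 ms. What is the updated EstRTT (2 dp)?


Given: EstRTT = 100 ms, SampleRTT = 300 ms, alpha = 1/8
New EstRTT = (1 - alpha) * EstRTT + alpha * SampleRTT
(7/8) * 100 = 87.5
(1/8) * 300 = 37.5
New EstRTT = 87.5 + 37.5 = 125 ms -> 125.00 ms (2 dp)

125.00


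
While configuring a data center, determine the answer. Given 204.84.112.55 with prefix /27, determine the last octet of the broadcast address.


Given: IP = 204.84.112.55, prefix = /27
Host bits = 32 - 27 = 5
Network last octet = 55 AND mask = 32
Host part size = 2^5 - 1 = 31
Broadcast last octet = 32 OR 31 = 63

63


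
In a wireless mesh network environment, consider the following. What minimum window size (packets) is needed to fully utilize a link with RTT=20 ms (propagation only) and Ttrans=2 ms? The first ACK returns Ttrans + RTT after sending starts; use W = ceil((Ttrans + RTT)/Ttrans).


Given: Ttrans = 2 ms, RTT = 20 ms (= 2 * Tprop, Tprop = 10 ms)
Time until first ACK returns = Ttrans + RTT = 2 + 20 = 22 ms
Need W * Ttrans >= Ttrans + RTT  ->  W >= (Ttrans + RTT) / Ttrans
(Ttrans + RTT) / Ttrans = 22 / 2 = 11
W_min = ceil(11) = 11

11


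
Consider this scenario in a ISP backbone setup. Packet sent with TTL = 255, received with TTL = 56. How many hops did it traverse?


Given: initial TTL = 255, received TTL = 56
Hops = initial TTL - received TTL
Hops = 255 - 56 = 199

199


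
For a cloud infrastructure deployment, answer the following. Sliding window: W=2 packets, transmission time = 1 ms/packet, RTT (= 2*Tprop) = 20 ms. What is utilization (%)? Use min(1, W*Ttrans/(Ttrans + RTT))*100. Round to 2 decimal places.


Given: W = 2, Ttrans = 1 ms, RTT = 20 ms (= 2 * Tprop, Tprop = 10 ms)
Cycle time = Ttrans + RTT = 1 + 20 = 21 ms (first packet sent until its ACK returns)
W * Ttrans = 2 * 1 = 2 ms of sending per cycle
W * Ttrans / (Ttrans + RTT) = 2 / 21 = 0.095238
U = min(1, 0.095238) = 0.095238
U% = 9.52%

9.52


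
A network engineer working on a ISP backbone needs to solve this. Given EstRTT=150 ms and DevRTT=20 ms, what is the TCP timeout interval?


Given: EstRTT = 150 ms, DevRTT = 20 ms
Timeout = EstRTT + 4 * DevRTT
4 * DevRTT = 4 * 20 = 80
Timeout = 150 + 80 = 230 ms

230


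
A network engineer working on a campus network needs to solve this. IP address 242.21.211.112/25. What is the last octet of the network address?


Given: IP = 242.21.211.112, prefix = /25
Subnet mask = 255.255.255.128
Last octet of IP: 112
Last octet of mask: 128
Network last octet = 112 AND 128 = 0

0


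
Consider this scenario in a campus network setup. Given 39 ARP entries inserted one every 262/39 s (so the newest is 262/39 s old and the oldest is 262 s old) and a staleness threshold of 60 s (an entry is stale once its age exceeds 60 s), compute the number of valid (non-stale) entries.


Ages are k * 262/39 s for k = 1..39 (spacing = 6.7179 s).
Entry k is valid iff k * 262/39 <= 60 iff k <= 39 * 60 / 262 = 8.9313
n_valid = floor(8.9313) = 8
(n_stale = 39 - 8 = 31)

8


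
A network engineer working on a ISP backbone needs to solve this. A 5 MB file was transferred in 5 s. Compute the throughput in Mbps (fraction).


Given: file = 5 MB, time = 5 s
File in Mb = 5 * 8 = 40 Mb
Throughput = 40 / 5 Mbps
Throughput = 8 Mbps

8


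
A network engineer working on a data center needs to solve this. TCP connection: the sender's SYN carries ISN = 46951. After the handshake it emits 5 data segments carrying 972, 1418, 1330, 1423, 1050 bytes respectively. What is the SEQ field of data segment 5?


The SYN occupies sequence number ISN = 46951, so the first data byte is ISN + 1 = 46952.
SEQ of data segment i = (ISN + 1) + sum of payload sizes of segments 1..i-1.
Segment 1: SEQ = 46952, payload = 972 bytes
Segment 2: SEQ = 47924, payload = 1418 bytes
Segment 3: SEQ = 49342, payload = 1330 bytes
Segment 4: SEQ = 50672, payload = 1423 bytes
Segment 5: SEQ = 52095, payload = 1050 bytes
SEQ of segment 5 = 46952 + 972 + 1418 + 1330 + 1423 = 52095

52095


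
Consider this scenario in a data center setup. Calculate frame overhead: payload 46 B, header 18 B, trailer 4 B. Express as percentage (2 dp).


Given: payload = 46 B, header = 18 B, trailer = 4 B
Overhead bytes = header + trailer = 18 + 4 = 22
Total frame = payload + overhead = 46 + 22 = 68
Overhead % = 22 / 68 * 100 = 32.3529% -> 32.35% (2 dp)

32.35


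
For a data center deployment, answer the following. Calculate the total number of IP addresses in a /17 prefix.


Given: CIDR prefix /17
Host bits = 32 - 17 = 15
Total addresses = 2^15 = 32768

32768


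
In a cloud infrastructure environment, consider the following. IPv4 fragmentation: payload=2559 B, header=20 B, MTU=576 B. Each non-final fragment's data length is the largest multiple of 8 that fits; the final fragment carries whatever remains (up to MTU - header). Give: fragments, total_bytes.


Max data per non-final fragment = floor((MTU - header)/8)*8 = floor((576 - 20)/8)*8 = floor(556/8)*8 = 552 B
Final fragment needs no 8-byte alignment: it can carry up to MTU - header = 556 B
Non-final fragments needed = ceil((payload - 556) / 552) = ceil(2003/552) = ceil(3.6286) = 4
Number of fragments = 4 + 1 = 5
Fragment sizes (data): 4 * 552 B + 351 B (last, 351 <= 556 OK)
Total bytes sent = payload + n_frags * header = 2559 + 5*20 = 2559 + 100 = 2659 B

5, 2659


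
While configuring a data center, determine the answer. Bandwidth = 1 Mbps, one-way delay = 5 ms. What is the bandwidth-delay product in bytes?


Given: bandwidth = 1 Mbps, delay = 5 ms
BDP in bits = 1 * 10^6 * 5 / 1000
BDP in bits = 5000
BDP in bytes = 5000 / 8 = 625

625


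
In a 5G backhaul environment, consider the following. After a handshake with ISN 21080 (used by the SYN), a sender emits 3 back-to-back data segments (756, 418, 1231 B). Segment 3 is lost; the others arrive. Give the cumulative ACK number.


SYN uses sequence number 21080; first data byte = ISN + 1 = 21081.
Segment 1: SEQ = 21081, len = 756 B, covers [21081, 21836]
Segment 2: SEQ = 21837, len = 418 B, covers [21837, 22254]
Segment 3: SEQ = 22255, len = 1231 B, covers [22255, 23485] [LOST]
In-order data received: bytes [21081, 22254] (segments 1..2).
Segment 3 missing -> gap begins at byte 22255.
Cumulative ACK = next expected in-order byte = 21081 + 756 + 418 = 22255

22255


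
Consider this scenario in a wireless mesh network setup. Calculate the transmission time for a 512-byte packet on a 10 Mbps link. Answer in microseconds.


Given: packet = 512 bytes, bandwidth = 10 Mbps
Packet in bits = 512 * 8 = 4096 bits
Bandwidth = 10 * 10^6 = 10000000 bps
Time = 4096 / 10000000 seconds
Time in us = 4096 * 10^6 / 10000000 = 409.6

409.6


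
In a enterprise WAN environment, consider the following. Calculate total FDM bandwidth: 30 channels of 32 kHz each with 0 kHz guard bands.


Given: 30 channels, 32 kHz each, guard = 0 kHz
Channel bandwidth = 30 * 32 = 960 kHz
Guard bands = 29 gaps * 0 kHz = 0 kHz
Total = 960 + 0 = 960 kHz

960


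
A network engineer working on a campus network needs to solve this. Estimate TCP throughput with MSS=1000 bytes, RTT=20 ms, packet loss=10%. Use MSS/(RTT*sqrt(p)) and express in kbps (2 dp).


Given: MSS = 1000 bytes, RTT = 20 ms, loss = 10%
RTT in seconds = 20 / 1000 = 0.02
Loss rate = 10% = 0.1
sqrt(loss) = sqrt(0.1) = 0.316227766017
Throughput (bytes/s) = 1000 / (0.02 * 0.316227766017) = 158113.8830
Throughput (kbps) = 158113.8830 * 8 / 1000 = 1264.911064 -> 1264.91 kbps (2 dp)

1264.91


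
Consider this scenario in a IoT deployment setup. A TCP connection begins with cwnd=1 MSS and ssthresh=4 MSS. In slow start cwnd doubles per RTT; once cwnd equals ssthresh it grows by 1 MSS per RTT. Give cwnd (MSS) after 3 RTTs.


RTT 0: cwnd = 1 MSS (initial)
RTT 1: cwnd = 2 MSS (slow start, doubled)
RTT 2: cwnd = 4 MSS (slow start, doubled)
RTT 3: cwnd = 5 MSS (congestion avoidance, +1)

5


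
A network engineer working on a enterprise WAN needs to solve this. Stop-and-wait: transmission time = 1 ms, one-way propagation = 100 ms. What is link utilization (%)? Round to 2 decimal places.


Given: Ttrans = 1 ms, Tprop = 100 ms
RTT = 2 * Tprop = 2 * 100 = 200 ms
U = Ttrans / (Ttrans + RTT)
U = 1 / (1 + 200)
U = 1 / 201 = 0.004975
U% = 0.50%

0.50


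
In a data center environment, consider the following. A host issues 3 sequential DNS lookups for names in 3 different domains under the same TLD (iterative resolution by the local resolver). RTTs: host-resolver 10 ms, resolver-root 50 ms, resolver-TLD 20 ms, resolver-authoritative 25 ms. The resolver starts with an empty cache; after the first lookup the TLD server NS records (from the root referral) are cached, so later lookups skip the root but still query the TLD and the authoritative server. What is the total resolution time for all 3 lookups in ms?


Lookup 1 (cold cache): local + root + TLD + auth = 10 + 50 + 20 + 25 = 105 ms
Lookups 2..3 (TLD NS cached -> skip root; new domain -> still ask TLD and auth): local + TLD + auth = 10 + 20 + 25 = 55 ms each
Remaining 2 lookups: 2 * 55 = 110 ms
Total = 105 + 110 = 215 ms

215


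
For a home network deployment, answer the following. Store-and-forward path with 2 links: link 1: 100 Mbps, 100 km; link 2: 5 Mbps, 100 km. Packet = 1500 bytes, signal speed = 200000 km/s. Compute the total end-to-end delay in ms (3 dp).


Packet = 1500 bytes = 12000 bits. Store-and-forward: sum (t_trans + t_prop) per link.
Link 1: t_trans = 12000/(100*10^6) s = 0.1200 ms; t_prop = 100/200000 s = 0.5000 ms; subtotal = 0.6200 ms
Link 2: t_trans = 12000/(5*10^6) s = 2.4000 ms; t_prop = 100/200000 s = 0.5000 ms; subtotal = 2.9000 ms
End-to-end = 0.6200 + 2.9000 = 3.5200 ms -> 3.520 ms (3 dp)

3.520


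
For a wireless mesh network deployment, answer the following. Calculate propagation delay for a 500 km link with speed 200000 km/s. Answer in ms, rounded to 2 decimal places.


Given: distance = 500 km, speed = 200000 km/s
Delay = distance / speed = 500 / 200000 seconds
Delay in ms = 500 * 1000 / 200000
Delay = 2.5000 ms
Rounded to 2 dp = 2.50 ms

2.50
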